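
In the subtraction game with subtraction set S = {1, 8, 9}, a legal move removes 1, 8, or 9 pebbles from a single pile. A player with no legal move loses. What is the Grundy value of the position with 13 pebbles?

3

n :  0  1  2  3  4  5  6  7  8  9 10 11 12 13
G :  0  1  0  1  0  1  0  1  2  3  2  3  2  3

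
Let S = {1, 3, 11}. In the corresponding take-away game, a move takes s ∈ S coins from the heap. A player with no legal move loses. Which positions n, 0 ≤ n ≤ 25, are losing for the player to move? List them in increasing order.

0, 2, 4, 6, 8, 10, 12, 14, 16, 18, 20, 22, 24

n :  0  1  2  3  4  5  6  7  8  9 10 11 12 13 14 15 16 17 18 19 20 21 22 23 24 25
G :  0  1  0  1  0  1  0  1  0  1  0  1  0  1  0  1  0  1  0  1  0  1  0  1  0  1
P-positions are exactly the n with G(n) = 0.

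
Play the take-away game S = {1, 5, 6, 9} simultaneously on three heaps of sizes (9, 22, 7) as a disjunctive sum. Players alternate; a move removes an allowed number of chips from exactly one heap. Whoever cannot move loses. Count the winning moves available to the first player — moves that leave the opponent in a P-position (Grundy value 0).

All heaps use S = {1, 5, 6, 9}:
n :  0  1  2  3  4  5  6  7  8  9 10 11 12 13 14 15 16 17 18 19 20 21 22
G :  0  1  0  1  0  1  2  3  2  3  2  3  0  1  0  1  0  1  2  3  2  3  2
Heap A: G(9) = 3.
Heap B: G(22) = 2.
Heap C: G(7) = 3.
Combined Grundy value = 3 ⊕ 2 ⊕ 3 = 2.
A winning move leaves total XOR = 0, i.e. changes one component's Grundy value g to g ⊕ X where X is the current total.
Heap A: need g' = 3⊕2 = 1. Options: 9−1→G=2, 9−5→G=0, 9−6→G=1, 9−9→G=0. Hits: 1.
Heap B: need g' = 2⊕2 = 0. Options: 22−1→G=3, 22−5→G=1, 22−6→G=0, 22−9→G=1. Hits: 1.
Heap C: need g' = 3⊕2 = 1. Options: 7−1→G=2, 7−5→G=0, 7−6→G=1. Hits: 1.

3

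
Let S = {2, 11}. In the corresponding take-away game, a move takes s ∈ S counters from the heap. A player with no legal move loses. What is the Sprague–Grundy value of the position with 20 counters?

G(0) = 0
G(1) = mex{} = 0
G(2) = mex{0} = 1
G(3) = mex{0} = 1
G(4) = mex{1} = 0
G(5) = mex{1} = 0
G(6) = mex{0} = 1
G(7) = mex{0} = 1
G(8) = mex{1} = 0
G(9) = mex{1} = 0
G(10) = mex{0} = 1
G(11) = mex{0,0} = 1
G(12) = mex{1,0} = 2
G(13) = mex{1,1} = 0
G(14) = mex{2,1} = 0
G(15) = mex{0,0} = 1
G(16) = mex{0,0} = 1
G(17) = mex{1,1} = 0
G(18) = mex{1,1} = 0
G(19) = mex{0,0} = 1
G(20) = mex{0,0} = 1

1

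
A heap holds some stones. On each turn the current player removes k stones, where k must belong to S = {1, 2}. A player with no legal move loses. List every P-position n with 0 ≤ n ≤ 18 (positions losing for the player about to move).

0, 3, 6, 9, 12, 15, 18

n :  0  1  2  3  4  5  6  7  8  9 10 11 12 13 14 15 16 17 18
G :  0  1  2  0  1  2  0  1  2  0  1  2  0  1  2  0  1  2  0
P-positions are exactly the n with G(n) = 0.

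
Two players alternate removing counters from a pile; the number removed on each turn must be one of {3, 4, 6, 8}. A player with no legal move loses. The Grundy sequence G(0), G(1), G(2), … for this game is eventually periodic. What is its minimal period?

11

G(0) = 0
G(1) = mex{} = 0
G(2) = mex{} = 0
G(3) = mex{0} = 1
G(4) = mex{0,0} = 1
G(5) = mex{0,0} = 1
G(6) = mex{1,0,0} = 2
G(7) = mex{1,1,0} = 2
G(8) = mex{1,1,0,0} = 2
G(9) = mex{2,1,1,0} = 3
G(10) = mex{2,2,1,0} = 3
G(11) = mex{2,2,1,1} = 0
G(12) = mex{3,2,2,1} = 0
G(13) = mex{3,3,2,1} = 0
G(14) = mex{0,3,2,2} = 1
G(15) = mex{0,0,3,2} = 1
G(16) = mex{0,0,3,2} = 1
G(17) = mex{1,0,0,3} = 2
G(18) = mex{1,1,0,3} = 2
G(19) = mex{1,1,0,0} = 2
G(20) = mex{2,1,1,0} = 3
G(21) = mex{2,2,1,0} = 3
G(22) = mex{2,2,1,1} = 0
G(23) = mex{3,2,2,1} = 0
G(n+11) = G(n) holds for n = 0,…,7 (a full window of length max(S) = 8), so the sequence is purely periodic with period 11.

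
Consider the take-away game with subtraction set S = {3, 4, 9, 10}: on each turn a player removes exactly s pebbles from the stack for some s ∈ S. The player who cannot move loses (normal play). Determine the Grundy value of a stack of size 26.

0

n :  0  1  2  3  4  5  6  7  8  9 10 11 12 13 14 15 16 17 18 19 20 21 22 23 24 25 26
G :  0  0  0  1  1  1  2  0  0  3  1  1  2  0  0  0  1  1  1  2  0  0  3  1  1  2  0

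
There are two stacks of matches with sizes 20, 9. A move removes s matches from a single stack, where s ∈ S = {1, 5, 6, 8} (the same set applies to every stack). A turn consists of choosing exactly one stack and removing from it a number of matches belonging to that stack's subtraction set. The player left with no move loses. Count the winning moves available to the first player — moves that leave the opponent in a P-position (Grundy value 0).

All stacks use S = {1, 5, 6, 8}:
n :  0  1  2  3  4  5  6  7  8  9 10 11 12 13 14 15 16 17 18 19 20
G :  0  1  0  1  0  1  2  3  2  3  2  0  1  0  1  0  1  2  3  2  3
Stack A: G(20) = 3.
Stack B: G(9) = 3.
Combined Grundy value = 3 ⊕ 3 = 0.
A winning move leaves total XOR = 0, i.e. changes one component's Grundy value g to g ⊕ X where X is the current total.
Stack A: target g' = 3⊕0 = 3, but every legal move changes the Grundy value (mex property), so 0 moves.
Stack B: target g' = 3⊕0 = 3, but every legal move changes the Grundy value (mex property), so 0 moves.

0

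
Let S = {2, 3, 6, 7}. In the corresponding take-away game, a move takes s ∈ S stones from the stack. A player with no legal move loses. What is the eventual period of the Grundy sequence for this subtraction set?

n :  0  1  2  3  4  5  6  7  8  9 10 11 12 13 14 15 16 17 18 19
G :  0  0  1  1  2  0  3  1  2  0  0  1  1  2  0  3  1  2  0  0
G(n+9) = G(n) holds for n = 0,…,6 (a full window of length max(S) = 7), so the sequence is purely periodic with period 9.

9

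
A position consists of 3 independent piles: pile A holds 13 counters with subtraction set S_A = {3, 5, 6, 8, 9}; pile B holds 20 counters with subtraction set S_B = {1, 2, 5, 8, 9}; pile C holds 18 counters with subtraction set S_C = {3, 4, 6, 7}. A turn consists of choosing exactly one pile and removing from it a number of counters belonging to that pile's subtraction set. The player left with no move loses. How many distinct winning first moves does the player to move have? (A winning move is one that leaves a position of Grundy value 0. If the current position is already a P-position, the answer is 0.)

Pile A, S = {3, 5, 6, 8, 9}:
n :  0  1  2  3  4  5  6  7  8  9 10 11 12 13
G :  0  0  0  1  1  1  2  2  2  3  3  3  0  0
G_A(13) = 0.
Pile B, S = {1, 2, 5, 8, 9}:
n :  0  1  2  3  4  5  6  7  8  9 10 11 12 13 14 15 16 17 18 19 20
G :  0  1  2  0  1  2  0  1  2  3  0  1  2  0  1  2  0  1  2  3  0
G_B(20) = 0.
Pile C, S = {3, 4, 6, 7}:
G(0) = 0
G(1) = mex{} = 0
G(2) = mex{} = 0
G(3) = mex{0} = 1
G(4) = mex{0,0} = 1
G(5) = mex{0,0} = 1
G(6) = mex{1,0,0} = 2
G(7) = mex{1,1,0,0} = 2
G(8) = mex{1,1,0,0} = 2
G(9) = mex{2,1,1,0} = 3
G(10) = mex{2,2,1,1} = 0
G(11) = mex{2,2,1,1} = 0
G(12) = mex{3,2,2,1} = 0
G(13) = mex{0,3,2,2} = 1
G(14) = mex{0,0,2,2} = 1
G(15) = mex{0,0,3,2} = 1
G(16) = mex{1,0,0,3} = 2
G(17) = mex{1,1,0,0} = 2
G(18) = mex{1,1,0,0} = 2
G_C(18) = 2.
Combined Grundy value = 0 ⊕ 0 ⊕ 2 = 2.
A winning move leaves total XOR = 0, i.e. changes one component's Grundy value g to g ⊕ X where X is the current total.
Pile A: need g' = 0⊕2 = 2. Options: 13−3→G=3, 13−5→G=2, 13−6→G=2, 13−8→G=1, 13−9→G=1. Hits: 2.
Pile B: need g' = 0⊕2 = 2. Options: 20−1→G=3, 20−2→G=2, 20−5→G=2, 20−8→G=2, 20−9→G=1. Hits: 3.
Pile C: need g' = 2⊕2 = 0. Options: 18−3→G=1, 18−4→G=1, 18−6→G=0, 18−7→G=0. Hits: 2.

7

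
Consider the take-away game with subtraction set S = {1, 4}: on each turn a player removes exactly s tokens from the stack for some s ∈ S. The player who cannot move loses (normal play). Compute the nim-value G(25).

0

n :  0  1  2  3  4  5  6  7  8  9 10 11 12 13 14 15 16 17 18 19 20 21 22 23 24 25
G :  0  1  0  1  2  0  1  0  1  2  0  1  0  1  2  0  1  0  1  2  0  1  0  1  2  0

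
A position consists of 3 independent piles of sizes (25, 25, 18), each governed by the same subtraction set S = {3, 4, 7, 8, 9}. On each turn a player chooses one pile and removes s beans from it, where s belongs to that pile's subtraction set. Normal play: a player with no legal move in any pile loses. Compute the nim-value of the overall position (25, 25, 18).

All piles use S = {3, 4, 7, 8, 9}:
n :  0  1  2  3  4  5  6  7  8  9 10 11 12 13 14 15 16 17 18 19 20 21 22 23 24 25
G :  0  0  0  1  1  1  2  2  2  3  3  3  0  0  0  1  1  1  2  2  2  3  3  3  0  0
Pile A: G(25) = 0.
Pile B: G(25) = 0.
Pile C: G(18) = 2.
Combined Grundy value = 0 ⊕ 0 ⊕ 2 = 2.

2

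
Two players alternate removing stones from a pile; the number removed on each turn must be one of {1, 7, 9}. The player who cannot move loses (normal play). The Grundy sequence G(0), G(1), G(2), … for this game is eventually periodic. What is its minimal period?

2

n :  0  1  2  3  4  5  6  7  8  9 10 11 12 13 14
G :  0  1  0  1  0  1  0  1  0  1  0  1  0  1  0
G(n+2) = G(n) holds for n = 0,…,8 (a full window of length max(S) = 9), so the sequence is purely periodic with period 2.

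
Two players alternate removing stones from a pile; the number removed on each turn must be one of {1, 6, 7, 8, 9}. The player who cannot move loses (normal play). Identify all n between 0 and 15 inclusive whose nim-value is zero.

n :  0  1  2  3  4  5  6  7  8  9 10 11 12 13 14 15
G :  0  1  0  1  0  1  2  3  2  3  2  3  4  5  0  1
P-positions are exactly the n with G(n) = 0.

0, 2, 4, 14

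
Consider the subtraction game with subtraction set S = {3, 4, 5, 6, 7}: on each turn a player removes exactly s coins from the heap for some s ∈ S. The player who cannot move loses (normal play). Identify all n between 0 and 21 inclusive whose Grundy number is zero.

n :  0  1  2  3  4  5  6  7  8  9 10 11 12 13 14 15 16 17 18 19 20 21
G :  0  0  0  1  1  1  2  2  2  3  0  0  0  1  1  1  2  2  2  3  0  0
P-positions are exactly the n with G(n) = 0.

0, 1, 2, 10, 11, 12, 20, 21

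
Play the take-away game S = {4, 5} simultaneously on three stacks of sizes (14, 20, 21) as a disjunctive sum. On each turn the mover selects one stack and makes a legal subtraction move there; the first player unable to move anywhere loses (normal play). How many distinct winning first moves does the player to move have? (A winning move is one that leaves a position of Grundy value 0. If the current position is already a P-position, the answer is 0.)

5

All stacks use S = {4, 5}:
G(0) = 0
G(1) = mex{} = 0
G(2) = mex{} = 0
G(3) = mex{} = 0
G(4) = mex{0} = 1
G(5) = mex{0,0} = 1
G(6) = mex{0,0} = 1
G(7) = mex{0,0} = 1
G(8) = mex{1,0} = 2
G(9) = mex{1,1} = 0
G(10) = mex{1,1} = 0
G(11) = mex{1,1} = 0
G(12) = mex{2,1} = 0
G(13) = mex{0,2} = 1
G(14) = mex{0,0} = 1
G(15) = mex{0,0} = 1
G(16) = mex{0,0} = 1
G(17) = mex{1,0} = 2
G(18) = mex{1,1} = 0
G(19) = mex{1,1} = 0
G(20) = mex{1,1} = 0
G(21) = mex{2,1} = 0
Stack A: G(14) = 1.
Stack B: G(20) = 0.
Stack C: G(21) = 0.
Combined Grundy value = 1 ⊕ 0 ⊕ 0 = 1.
A winning move leaves total XOR = 0, i.e. changes one component's Grundy value g to g ⊕ X where X is the current total.
Stack A: need g' = 1⊕1 = 0. Options: 14−4→G=0, 14−5→G=0. Hits: 2.
Stack B: need g' = 0⊕1 = 1. Options: 20−4→G=1, 20−5→G=1. Hits: 2.
Stack C: need g' = 0⊕1 = 1. Options: 21−4→G=2, 21−5→G=1. Hits: 1.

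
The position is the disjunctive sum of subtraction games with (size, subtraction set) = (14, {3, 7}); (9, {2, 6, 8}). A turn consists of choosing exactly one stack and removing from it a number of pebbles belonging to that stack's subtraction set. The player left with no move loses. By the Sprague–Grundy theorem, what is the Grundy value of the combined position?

Stack A, S = {3, 7}:
n :  0  1  2  3  4  5  6  7  8  9 10 11 12 13 14
G :  0  0  0  1  1  1  0  2  2  1  0  0  0  1  1
G_A(14) = 1.
Stack B, S = {2, 6, 8}:
G(0) = 0
G(1) = mex{} = 0
G(2) = mex{0} = 1
G(3) = mex{0} = 1
G(4) = mex{1} = 0
G(5) = mex{1} = 0
G(6) = mex{0,0} = 1
G(7) = mex{0,0} = 1
G(8) = mex{1,1,0} = 2
G(9) = mex{1,1,0} = 2
G_B(9) = 2.
Combined Grundy value = 1 ⊕ 2 = 3.

3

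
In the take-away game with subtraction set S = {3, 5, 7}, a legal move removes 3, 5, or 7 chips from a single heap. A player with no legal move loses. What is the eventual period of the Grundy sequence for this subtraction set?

10

G(0) = 0
G(1) = mex{} = 0
G(2) = mex{} = 0
G(3) = mex{0} = 1
G(4) = mex{0} = 1
G(5) = mex{0,0} = 1
G(6) = mex{1,0} = 2
G(7) = mex{1,0,0} = 2
G(8) = mex{1,1,0} = 2
G(9) = mex{2,1,0} = 3
G(10) = mex{2,1,1} = 0
G(11) = mex{2,2,1} = 0
G(12) = mex{3,2,1} = 0
G(13) = mex{0,2,2} = 1
G(14) = mex{0,3,2} = 1
G(15) = mex{0,0,2} = 1
G(16) = mex{1,0,3} = 2
G(17) = mex{1,0,0} = 2
G(18) = mex{1,1,0} = 2
G(19) = mex{2,1,0} = 3
G(20) = mex{2,1,1} = 0
G(21) = mex{2,2,1} = 0
G(n+10) = G(n) holds for n = 0,…,6 (a full window of length max(S) = 7), so the sequence is purely periodic with period 10.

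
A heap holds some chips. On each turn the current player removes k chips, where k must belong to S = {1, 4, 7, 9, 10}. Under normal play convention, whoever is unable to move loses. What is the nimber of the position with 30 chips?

n :  0  1  2  3  4  5  6  7  8  9 10 11 12 13 14 15 16 17 18 19 20 21 22 23 24 25 26 27 28 29 30
G :  0  1  0  1  2  0  1  2  0  1  2  3  2  0  1  2  0  1  2  0  1  0  1  2  0  1  2  0  1  2  3

3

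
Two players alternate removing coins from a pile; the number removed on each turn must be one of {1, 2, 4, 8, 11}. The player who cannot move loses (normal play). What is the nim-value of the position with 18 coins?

0

n :  0  1  2  3  4  5  6  7  8  9 10 11 12 13 14 15 16 17 18
G :  0  1  2  0  1  2  0  1  2  0  1  2  0  1  2  0  1  2  0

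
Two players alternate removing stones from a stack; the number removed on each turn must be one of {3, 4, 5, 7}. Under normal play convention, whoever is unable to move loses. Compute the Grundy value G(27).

n :  0  1  2  3  4  5  6  7  8  9 10 11 12 13 14 15 16 17 18 19 20 21 22 23 24 25 26 27
G :  0  0  0  1  1  1  2  2  2  3  0  0  0  1  1  1  2  2  2  3  0  0  0  1  1  1  2  2

2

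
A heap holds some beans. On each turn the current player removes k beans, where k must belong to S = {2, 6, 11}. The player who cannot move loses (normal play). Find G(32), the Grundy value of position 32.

1

n :  0  1  2  3  4  5  6  7  8  9 10 11 12 13 14 15 16 17 18 19 20 21 22 23 24 25 26 27 28 29 30 31 32
G :  0  0  1  1  0  0  1  1  0  0  1  1  2  0  3  1  2  0  0  1  1  0  0  1  1  0  0  1  1  2  0  3  1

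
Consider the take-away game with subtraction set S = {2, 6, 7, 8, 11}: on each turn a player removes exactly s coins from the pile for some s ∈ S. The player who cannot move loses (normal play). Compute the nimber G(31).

0

n :  0  1  2  3  4  5  6  7  8  9 10 11 12 13 14 15 16 17 18 19 20 21 22 23 24 25 26 27 28 29 30 31
G :  0  0  1  1  0  0  1  1  2  2  3  3  2  2  0  3  1  0  0  1  1  4  2  5  3  2  2  0  3  1  0  0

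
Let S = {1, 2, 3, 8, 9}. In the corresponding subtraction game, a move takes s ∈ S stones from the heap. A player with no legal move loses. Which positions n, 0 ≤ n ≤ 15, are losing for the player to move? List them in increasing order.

n :  0  1  2  3  4  5  6  7  8  9 10 11 12 13 14 15
G :  0  1  2  3  0  1  2  3  4  5  0  1  2  3  0  1
P-positions are exactly the n with G(n) = 0.

0, 4, 10, 14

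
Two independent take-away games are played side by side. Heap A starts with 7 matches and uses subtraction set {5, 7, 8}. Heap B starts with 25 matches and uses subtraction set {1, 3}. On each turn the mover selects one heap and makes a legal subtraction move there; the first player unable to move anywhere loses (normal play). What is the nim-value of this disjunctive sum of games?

0

Heap A, S = {5, 7, 8}:
n : 0 1 2 3 4 5 6 7
G : 0 0 0 0 0 1 1 1
G_A(7) = 1.
Heap B, S = {1, 3}:
n :  0  1  2  3  4  5  6  7  8  9 10 11 12 13 14 15 16 17 18 19 20 21 22 23 24 25
G :  0  1  0  1  0  1  0  1  0  1  0  1  0  1  0  1  0  1  0  1  0  1  0  1  0  1
G_B(25) = 1.
Combined Grundy value = 1 ⊕ 1 = 0.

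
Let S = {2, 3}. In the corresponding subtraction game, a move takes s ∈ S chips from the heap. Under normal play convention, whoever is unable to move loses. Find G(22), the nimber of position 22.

G(0) = 0
G(1) = mex{} = 0
G(2) = mex{0} = 1
G(3) = mex{0,0} = 1
G(4) = mex{1,0} = 2
G(5) = mex{1,1} = 0
G(6) = mex{2,1} = 0
G(7) = mex{0,2} = 1
G(8) = mex{0,0} = 1
G(9) = mex{1,0} = 2
G(10) = mex{1,1} = 0
G(11) = mex{2,1} = 0
G(12) = mex{0,2} = 1
G(13) = mex{0,0} = 1
G(14) = mex{1,0} = 2
G(15) = mex{1,1} = 0
G(16) = mex{2,1} = 0
G(17) = mex{0,2} = 1
G(18) = mex{0,0} = 1
G(19) = mex{1,0} = 2
G(20) = mex{1,1} = 0
G(21) = mex{2,1} = 0
G(22) = mex{0,2} = 1

1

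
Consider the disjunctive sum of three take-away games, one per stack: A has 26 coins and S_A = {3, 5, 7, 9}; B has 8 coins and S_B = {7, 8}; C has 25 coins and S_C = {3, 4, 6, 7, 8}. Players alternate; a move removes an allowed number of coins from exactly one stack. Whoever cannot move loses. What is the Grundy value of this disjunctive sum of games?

0

Stack A, S = {3, 5, 7, 9}:
G(0) = 0
G(1) = mex{} = 0
G(2) = mex{} = 0
G(3) = mex{0} = 1
G(4) = mex{0} = 1
G(5) = mex{0,0} = 1
G(6) = mex{1,0} = 2
G(7) = mex{1,0,0} = 2
G(8) = mex{1,1,0} = 2
G(9) = mex{2,1,0,0} = 3
G(10) = mex{2,1,1,0} = 3
G(11) = mex{2,2,1,0} = 3
G(12) = mex{3,2,1,1} = 0
G(13) = mex{3,2,2,1} = 0
G(14) = mex{3,3,2,1} = 0
G(15) = mex{0,3,2,2} = 1
G(16) = mex{0,3,3,2} = 1
G(17) = mex{0,0,3,2} = 1
G(18) = mex{1,0,3,3} = 2
G(19) = mex{1,0,0,3} = 2
G(20) = mex{1,1,0,3} = 2
G(21) = mex{2,1,0,0} = 3
G(22) = mex{2,1,1,0} = 3
G(23) = mex{2,2,1,0} = 3
G(24) = mex{3,2,1,1} = 0
G(25) = mex{3,2,2,1} = 0
G(26) = mex{3,3,2,1} = 0
G_A(26) = 0.
Stack B, S = {7, 8}:
n : 0 1 2 3 4 5 6 7 8
G : 0 0 0 0 0 0 0 1 1
G_B(8) = 1.
Stack C, S = {3, 4, 6, 7, 8}:
G(0) = 0
G(1) = mex{} = 0
G(2) = mex{} = 0
G(3) = mex{0} = 1
G(4) = mex{0,0} = 1
G(5) = mex{0,0} = 1
G(6) = mex{1,0,0} = 2
G(7) = mex{1,1,0,0} = 2
G(8) = mex{1,1,0,0,0} = 2
G(9) = mex{2,1,1,0,0} = 3
G(10) = mex{2,2,1,1,0} = 3
G(11) = mex{2,2,1,1,1} = 0
G(12) = mex{3,2,2,1,1} = 0
G(13) = mex{3,3,2,2,1} = 0
G(14) = mex{0,3,2,2,2} = 1
G(15) = mex{0,0,3,2,2} = 1
G(16) = mex{0,0,3,3,2} = 1
G(17) = mex{1,0,0,3,3} = 2
G(18) = mex{1,1,0,0,3} = 2
G(19) = mex{1,1,0,0,0} = 2
G(20) = mex{2,1,1,0,0} = 3
G(21) = mex{2,2,1,1,0} = 3
G(22) = mex{2,2,1,1,1} = 0
G(23) = mex{3,2,2,1,1} = 0
G(24) = mex{3,3,2,2,1} = 0
G(25) = mex{0,3,2,2,2} = 1
G_C(25) = 1.
Combined Grundy value = 0 ⊕ 1 ⊕ 1 = 0.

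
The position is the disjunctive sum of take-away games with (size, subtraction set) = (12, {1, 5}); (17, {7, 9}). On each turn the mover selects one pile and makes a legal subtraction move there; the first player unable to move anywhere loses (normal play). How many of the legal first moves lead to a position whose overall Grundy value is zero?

Pile A, S = {1, 5}:
G(0) = 0
G(1) = mex{0} = 1
G(2) = mex{1} = 0
G(3) = mex{0} = 1
G(4) = mex{1} = 0
G(5) = mex{0,0} = 1
G(6) = mex{1,1} = 0
G(7) = mex{0,0} = 1
G(8) = mex{1,1} = 0
G(9) = mex{0,0} = 1
G(10) = mex{1,1} = 0
G(11) = mex{0,0} = 1
G(12) = mex{1,1} = 0
G_A(12) = 0.
Pile B, S = {7, 9}:
G(0) = 0
G(1) = mex{} = 0
G(2) = mex{} = 0
G(3) = mex{} = 0
G(4) = mex{} = 0
G(5) = mex{} = 0
G(6) = mex{} = 0
G(7) = mex{0} = 1
G(8) = mex{0} = 1
G(9) = mex{0,0} = 1
G(10) = mex{0,0} = 1
G(11) = mex{0,0} = 1
G(12) = mex{0,0} = 1
G(13) = mex{0,0} = 1
G(14) = mex{1,0} = 2
G(15) = mex{1,0} = 2
G(16) = mex{1,1} = 0
G(17) = mex{1,1} = 0
G_B(17) = 0.
Combined Grundy value = 0 ⊕ 0 = 0.
A winning move leaves total XOR = 0, i.e. changes one component's Grundy value g to g ⊕ X where X is the current total.
Pile A: target g' = 0⊕0 = 0, but every legal move changes the Grundy value (mex property), so 0 moves.
Pile B: target g' = 0⊕0 = 0, but every legal move changes the Grundy value (mex property), so 0 moves.

0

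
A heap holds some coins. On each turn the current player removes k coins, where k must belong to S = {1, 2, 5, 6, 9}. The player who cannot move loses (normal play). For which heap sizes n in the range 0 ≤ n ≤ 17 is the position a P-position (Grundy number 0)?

G(0) = 0
G(1) = mex{0} = 1
G(2) = mex{1,0} = 2
G(3) = mex{2,1} = 0
G(4) = mex{0,2} = 1
G(5) = mex{1,0,0} = 2
G(6) = mex{2,1,1,0} = 3
G(7) = mex{3,2,2,1} = 0
G(8) = mex{0,3,0,2} = 1
G(9) = mex{1,0,1,0,0} = 2
G(10) = mex{2,1,2,1,1} = 0
G(11) = mex{0,2,3,2,2} = 1
G(12) = mex{1,0,0,3,0} = 2
G(13) = mex{2,1,1,0,1} = 3
G(14) = mex{3,2,2,1,2} = 0
G(15) = mex{0,3,0,2,3} = 1
G(16) = mex{1,0,1,0,0} = 2
G(17) = mex{2,1,2,1,1} = 0
P-positions are exactly the n with G(n) = 0.

0, 3, 7, 10, 14, 17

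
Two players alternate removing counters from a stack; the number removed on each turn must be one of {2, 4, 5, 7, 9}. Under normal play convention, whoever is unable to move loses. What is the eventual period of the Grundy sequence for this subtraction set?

11

n :  0  1  2  3  4  5  6  7  8  9 10 11 12 13 14 15 16 17 18 19 20 21 22 23
G :  0  0  1  1  2  2  3  3  4  4  5  0  0  1  1  2  2  3  3  4  4  5  0  0
G(n+11) = G(n) holds for n = 0,…,8 (a full window of length max(S) = 9), so the sequence is purely periodic with period 11.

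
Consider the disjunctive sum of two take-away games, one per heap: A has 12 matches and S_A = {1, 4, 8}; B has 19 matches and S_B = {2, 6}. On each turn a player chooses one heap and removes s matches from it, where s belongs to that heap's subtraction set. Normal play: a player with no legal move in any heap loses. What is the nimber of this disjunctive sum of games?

1

Heap A, S = {1, 4, 8}:
n :  0  1  2  3  4  5  6  7  8  9 10 11 12
G :  0  1  0  1  2  0  1  0  1  2  3  2  0
G_A(12) = 0.
Heap B, S = {2, 6}:
G(0) = 0
G(1) = mex{} = 0
G(2) = mex{0} = 1
G(3) = mex{0} = 1
G(4) = mex{1} = 0
G(5) = mex{1} = 0
G(6) = mex{0,0} = 1
G(7) = mex{0,0} = 1
G(8) = mex{1,1} = 0
G(9) = mex{1,1} = 0
G(10) = mex{0,0} = 1
G(11) = mex{0,0} = 1
G(12) = mex{1,1} = 0
G(13) = mex{1,1} = 0
G(14) = mex{0,0} = 1
G(15) = mex{0,0} = 1
G(16) = mex{1,1} = 0
G(17) = mex{1,1} = 0
G(18) = mex{0,0} = 1
G(19) = mex{0,0} = 1
G_B(19) = 1.
Combined Grundy value = 0 ⊕ 1 = 1.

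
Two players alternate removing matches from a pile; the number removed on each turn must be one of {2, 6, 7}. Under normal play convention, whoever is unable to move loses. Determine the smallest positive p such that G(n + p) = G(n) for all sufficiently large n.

n :  0  1  2  3  4  5  6  7  8  9 10 11 12 13 14 15 16 17 18 19 20 21 22 23 24 25 26 27
G :  0  0  1  1  0  0  1  1  2  0  3  1  2  0  0  1  1  0  0  1  1  2  0  3  1  2  0  0
G(n+13) = G(n) holds for n = 0,…,6 (a full window of length max(S) = 7), so the sequence is purely periodic with period 13.

13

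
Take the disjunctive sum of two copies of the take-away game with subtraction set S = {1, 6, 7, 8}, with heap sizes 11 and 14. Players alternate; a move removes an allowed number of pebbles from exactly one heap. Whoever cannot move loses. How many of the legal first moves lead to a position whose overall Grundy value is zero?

3

All heaps use S = {1, 6, 7, 8}:
G(0) = 0
G(1) = mex{0} = 1
G(2) = mex{1} = 0
G(3) = mex{0} = 1
G(4) = mex{1} = 0
G(5) = mex{0} = 1
G(6) = mex{1,0} = 2
G(7) = mex{2,1,0} = 3
G(8) = mex{3,0,1,0} = 2
G(9) = mex{2,1,0,1} = 3
G(10) = mex{3,0,1,0} = 2
G(11) = mex{2,1,0,1} = 3
G(12) = mex{3,2,1,0} = 4
G(13) = mex{4,3,2,1} = 0
G(14) = mex{0,2,3,2} = 1
Heap A: G(11) = 3.
Heap B: G(14) = 1.
Combined Grundy value = 3 ⊕ 1 = 2.
A winning move leaves total XOR = 0, i.e. changes one component's Grundy value g to g ⊕ X where X is the current total.
Heap A: need g' = 3⊕2 = 1. Options: 11−1→G=2, 11−6→G=1, 11−7→G=0, 11−8→G=1. Hits: 2.
Heap B: need g' = 1⊕2 = 3. Options: 14−1→G=0, 14−6→G=2, 14−7→G=3, 14−8→G=2. Hits: 1.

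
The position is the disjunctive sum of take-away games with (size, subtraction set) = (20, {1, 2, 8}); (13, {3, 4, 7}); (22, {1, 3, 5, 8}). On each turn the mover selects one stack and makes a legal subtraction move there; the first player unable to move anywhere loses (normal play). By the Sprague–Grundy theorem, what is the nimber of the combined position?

Stack A, S = {1, 2, 8}:
n :  0  1  2  3  4  5  6  7  8  9 10 11 12 13 14 15 16 17 18 19 20
G :  0  1  2  0  1  2  0  1  2  0  1  2  0  1  2  0  1  2  0  1  2
G_A(20) = 2.
Stack B, S = {3, 4, 7}:
G(0) = 0
G(1) = mex{} = 0
G(2) = mex{} = 0
G(3) = mex{0} = 1
G(4) = mex{0,0} = 1
G(5) = mex{0,0} = 1
G(6) = mex{1,0} = 2
G(7) = mex{1,1,0} = 2
G(8) = mex{1,1,0} = 2
G(9) = mex{2,1,0} = 3
G(10) = mex{2,2,1} = 0
G(11) = mex{2,2,1} = 0
G(12) = mex{3,2,1} = 0
G(13) = mex{0,3,2} = 1
G_B(13) = 1.
Stack C, S = {1, 3, 5, 8}:
n :  0  1  2  3  4  5  6  7  8  9 10 11 12 13 14 15 16 17 18 19 20 21 22
G :  0  1  0  1  0  1  0  1  2  3  2  3  2  0  1  0  1  0  1  0  1  2  3
G_C(22) = 3.
Combined Grundy value = 2 ⊕ 1 ⊕ 3 = 0.

0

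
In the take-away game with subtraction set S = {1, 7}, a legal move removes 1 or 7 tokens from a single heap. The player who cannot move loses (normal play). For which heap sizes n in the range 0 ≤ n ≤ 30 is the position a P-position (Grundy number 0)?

n :  0  1  2  3  4  5  6  7  8  9 10 11 12 13 14 15 16 17 18 19 20 21 22 23 24 25 26 27 28 29 30
G :  0  1  0  1  0  1  0  1  0  1  0  1  0  1  0  1  0  1  0  1  0  1  0  1  0  1  0  1  0  1  0
P-positions are exactly the n with G(n) = 0.

0, 2, 4, 6, 8, 10, 12, 14, 16, 18, 20, 22, 24, 26, 28, 30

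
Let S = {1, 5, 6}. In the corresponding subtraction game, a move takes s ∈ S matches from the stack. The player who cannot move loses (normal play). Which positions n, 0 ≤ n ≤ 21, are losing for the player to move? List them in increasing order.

0, 2, 4, 11, 13, 15

n :  0  1  2  3  4  5  6  7  8  9 10 11 12 13 14 15 16 17 18 19 20 21
G :  0  1  0  1  0  1  2  3  2  3  2  0  1  0  1  0  1  2  3  2  3  2
P-positions are exactly the n with G(n) = 0.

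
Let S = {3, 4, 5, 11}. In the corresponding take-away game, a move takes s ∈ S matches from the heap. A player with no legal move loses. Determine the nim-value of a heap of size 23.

2

n :  0  1  2  3  4  5  6  7  8  9 10 11 12 13 14 15 16 17 18 19 20 21 22 23
G :  0  0  0  1  1  1  2  2  0  0  0  1  1  1  2  2  0  0  0  1  1  1  2  2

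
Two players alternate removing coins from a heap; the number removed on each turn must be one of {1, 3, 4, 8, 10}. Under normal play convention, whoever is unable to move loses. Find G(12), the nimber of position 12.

G(0) = 0
G(1) = mex{0} = 1
G(2) = mex{1} = 0
G(3) = mex{0,0} = 1
G(4) = mex{1,1,0} = 2
G(5) = mex{2,0,1} = 3
G(6) = mex{3,1,0} = 2
G(7) = mex{2,2,1} = 0
G(8) = mex{0,3,2,0} = 1
G(9) = mex{1,2,3,1} = 0
G(10) = mex{0,0,2,0,0} = 1
G(11) = mex{1,1,0,1,1} = 2
G(12) = mex{2,0,1,2,0} = 3

3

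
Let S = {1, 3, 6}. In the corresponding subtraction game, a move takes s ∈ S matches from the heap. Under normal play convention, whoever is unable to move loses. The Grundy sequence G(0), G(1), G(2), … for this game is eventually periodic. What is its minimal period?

G(0) = 0
G(1) = mex{0} = 1
G(2) = mex{1} = 0
G(3) = mex{0,0} = 1
G(4) = mex{1,1} = 0
G(5) = mex{0,0} = 1
G(6) = mex{1,1,0} = 2
G(7) = mex{2,0,1} = 3
G(8) = mex{3,1,0} = 2
G(9) = mex{2,2,1} = 0
G(10) = mex{0,3,0} = 1
G(11) = mex{1,2,1} = 0
G(12) = mex{0,0,2} = 1
G(13) = mex{1,1,3} = 0
G(14) = mex{0,0,2} = 1
G(15) = mex{1,1,0} = 2
G(16) = mex{2,0,1} = 3
G(17) = mex{3,1,0} = 2
G(18) = mex{2,2,1} = 0
G(19) = mex{0,3,0} = 1
G(n+9) = G(n) holds for n = 0,…,5 (a full window of length max(S) = 6), so the sequence is purely periodic with period 9.

9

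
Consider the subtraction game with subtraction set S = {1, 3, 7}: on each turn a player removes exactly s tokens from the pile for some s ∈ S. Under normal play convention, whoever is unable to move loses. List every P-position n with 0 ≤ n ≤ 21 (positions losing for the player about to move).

G(0) = 0
G(1) = mex{0} = 1
G(2) = mex{1} = 0
G(3) = mex{0,0} = 1
G(4) = mex{1,1} = 0
G(5) = mex{0,0} = 1
G(6) = mex{1,1} = 0
G(7) = mex{0,0,0} = 1
G(8) = mex{1,1,1} = 0
G(9) = mex{0,0,0} = 1
G(10) = mex{1,1,1} = 0
G(11) = mex{0,0,0} = 1
G(12) = mex{1,1,1} = 0
G(13) = mex{0,0,0} = 1
G(14) = mex{1,1,1} = 0
G(15) = mex{0,0,0} = 1
G(16) = mex{1,1,1} = 0
G(17) = mex{0,0,0} = 1
G(18) = mex{1,1,1} = 0
G(19) = mex{0,0,0} = 1
G(20) = mex{1,1,1} = 0
G(21) = mex{0,0,0} = 1
P-positions are exactly the n with G(n) = 0.

0, 2, 4, 6, 8, 10, 12, 14, 16, 18, 20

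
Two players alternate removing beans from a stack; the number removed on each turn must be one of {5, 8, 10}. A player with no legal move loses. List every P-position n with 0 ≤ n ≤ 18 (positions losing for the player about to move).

0, 1, 2, 3, 4, 15, 16, 17, 18

n :  0  1  2  3  4  5  6  7  8  9 10 11 12 13 14 15 16 17 18
G :  0  0  0  0  0  1  1  1  1  1  2  2  2  2  2  0  0  0  0
P-positions are exactly the n with G(n) = 0.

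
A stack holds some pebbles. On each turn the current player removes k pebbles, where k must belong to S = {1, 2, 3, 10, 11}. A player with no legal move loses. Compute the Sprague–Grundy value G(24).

0

G(0) = 0
G(1) = mex{0} = 1
G(2) = mex{1,0} = 2
G(3) = mex{2,1,0} = 3
G(4) = mex{3,2,1} = 0
G(5) = mex{0,3,2} = 1
G(6) = mex{1,0,3} = 2
G(7) = mex{2,1,0} = 3
G(8) = mex{3,2,1} = 0
G(9) = mex{0,3,2} = 1
G(10) = mex{1,0,3,0} = 2
G(11) = mex{2,1,0,1,0} = 3
G(12) = mex{3,2,1,2,1} = 0
G(13) = mex{0,3,2,3,2} = 1
G(14) = mex{1,0,3,0,3} = 2
G(15) = mex{2,1,0,1,0} = 3
G(16) = mex{3,2,1,2,1} = 0
G(17) = mex{0,3,2,3,2} = 1
G(18) = mex{1,0,3,0,3} = 2
G(19) = mex{2,1,0,1,0} = 3
G(20) = mex{3,2,1,2,1} = 0
G(21) = mex{0,3,2,3,2} = 1
G(22) = mex{1,0,3,0,3} = 2
G(23) = mex{2,1,0,1,0} = 3
G(24) = mex{3,2,1,2,1} = 0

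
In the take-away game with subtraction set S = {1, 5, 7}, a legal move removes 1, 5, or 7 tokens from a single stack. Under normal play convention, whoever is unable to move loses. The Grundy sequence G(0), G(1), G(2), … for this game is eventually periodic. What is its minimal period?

2

G(0) = 0
G(1) = mex{0} = 1
G(2) = mex{1} = 0
G(3) = mex{0} = 1
G(4) = mex{1} = 0
G(5) = mex{0,0} = 1
G(6) = mex{1,1} = 0
G(7) = mex{0,0,0} = 1
G(8) = mex{1,1,1} = 0
G(9) = mex{0,0,0} = 1
G(10) = mex{1,1,1} = 0
G(11) = mex{0,0,0} = 1
G(12) = mex{1,1,1} = 0
G(13) = mex{0,0,0} = 1
G(14) = mex{1,1,1} = 0
G(n+2) = G(n) holds for n = 0,…,6 (a full window of length max(S) = 7), so the sequence is purely periodic with period 2.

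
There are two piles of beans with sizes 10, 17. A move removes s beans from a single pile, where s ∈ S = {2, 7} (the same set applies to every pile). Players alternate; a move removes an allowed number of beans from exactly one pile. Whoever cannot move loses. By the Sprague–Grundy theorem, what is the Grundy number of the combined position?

All piles use S = {2, 7}:
G(0) = 0
G(1) = mex{} = 0
G(2) = mex{0} = 1
G(3) = mex{0} = 1
G(4) = mex{1} = 0
G(5) = mex{1} = 0
G(6) = mex{0} = 1
G(7) = mex{0,0} = 1
G(8) = mex{1,0} = 2
G(9) = mex{1,1} = 0
G(10) = mex{2,1} = 0
G(11) = mex{0,0} = 1
G(12) = mex{0,0} = 1
G(13) = mex{1,1} = 0
G(14) = mex{1,1} = 0
G(15) = mex{0,2} = 1
G(16) = mex{0,0} = 1
G(17) = mex{1,0} = 2
Pile A: G(10) = 0.
Pile B: G(17) = 2.
Combined Grundy value = 0 ⊕ 2 = 2.

2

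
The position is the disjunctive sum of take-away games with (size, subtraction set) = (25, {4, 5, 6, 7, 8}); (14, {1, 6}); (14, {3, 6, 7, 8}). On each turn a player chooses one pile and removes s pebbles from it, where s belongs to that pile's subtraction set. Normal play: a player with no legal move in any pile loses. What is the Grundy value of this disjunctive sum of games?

Pile A, S = {4, 5, 6, 7, 8}:
n :  0  1  2  3  4  5  6  7  8  9 10 11 12 13 14 15 16 17 18 19 20 21 22 23 24 25
G :  0  0  0  0  1  1  1  1  2  2  2  2  0  0  0  0  1  1  1  1  2  2  2  2  0  0
G_A(25) = 0.
Pile B, S = {1, 6}:
n :  0  1  2  3  4  5  6  7  8  9 10 11 12 13 14
G :  0  1  0  1  0  1  2  0  1  0  1  0  1  2  0
G_B(14) = 0.
Pile C, S = {3, 6, 7, 8}:
G(0) = 0
G(1) = mex{} = 0
G(2) = mex{} = 0
G(3) = mex{0} = 1
G(4) = mex{0} = 1
G(5) = mex{0} = 1
G(6) = mex{1,0} = 2
G(7) = mex{1,0,0} = 2
G(8) = mex{1,0,0,0} = 2
G(9) = mex{2,1,0,0} = 3
G(10) = mex{2,1,1,0} = 3
G(11) = mex{2,1,1,1} = 0
G(12) = mex{3,2,1,1} = 0
G(13) = mex{3,2,2,1} = 0
G(14) = mex{0,2,2,2} = 1
G_C(14) = 1.
Combined Grundy value = 0 ⊕ 0 ⊕ 1 = 1.

1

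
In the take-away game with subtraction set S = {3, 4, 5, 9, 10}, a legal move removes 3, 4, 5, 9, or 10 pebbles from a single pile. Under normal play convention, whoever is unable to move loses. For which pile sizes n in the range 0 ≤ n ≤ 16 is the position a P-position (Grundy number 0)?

0, 1, 2, 8, 14, 15, 16

n :  0  1  2  3  4  5  6  7  8  9 10 11 12 13 14 15 16
G :  0  0  0  1  1  1  2  2  0  3  3  1  4  2  0  0  0
P-positions are exactly the n with G(n) = 0.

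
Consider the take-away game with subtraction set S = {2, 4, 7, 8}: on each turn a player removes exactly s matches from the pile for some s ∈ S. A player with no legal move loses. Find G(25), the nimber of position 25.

1

G(0) = 0
G(1) = mex{} = 0
G(2) = mex{0} = 1
G(3) = mex{0} = 1
G(4) = mex{1,0} = 2
G(5) = mex{1,0} = 2
G(6) = mex{2,1} = 0
G(7) = mex{2,1,0} = 3
G(8) = mex{0,2,0,0} = 1
G(9) = mex{3,2,1,0} = 4
G(10) = mex{1,0,1,1} = 2
G(11) = mex{4,3,2,1} = 0
G(12) = mex{2,1,2,2} = 0
G(13) = mex{0,4,0,2} = 1
G(14) = mex{0,2,3,0} = 1
G(15) = mex{1,0,1,3} = 2
G(16) = mex{1,0,4,1} = 2
G(17) = mex{2,1,2,4} = 0
G(18) = mex{2,1,0,2} = 3
G(19) = mex{0,2,0,0} = 1
G(20) = mex{3,2,1,0} = 4
G(21) = mex{1,0,1,1} = 2
G(22) = mex{4,3,2,1} = 0
G(23) = mex{2,1,2,2} = 0
G(24) = mex{0,4,0,2} = 1
G(25) = mex{0,2,3,0} = 1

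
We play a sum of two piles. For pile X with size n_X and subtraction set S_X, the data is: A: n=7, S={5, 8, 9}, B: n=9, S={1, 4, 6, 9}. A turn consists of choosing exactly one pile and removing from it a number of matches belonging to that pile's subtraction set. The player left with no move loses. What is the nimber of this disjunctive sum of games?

Pile A, S = {5, 8, 9}:
n : 0 1 2 3 4 5 6 7
G : 0 0 0 0 0 1 1 1
G_A(7) = 1.
Pile B, S = {1, 4, 6, 9}:
G(0) = 0
G(1) = mex{0} = 1
G(2) = mex{1} = 0
G(3) = mex{0} = 1
G(4) = mex{1,0} = 2
G(5) = mex{2,1} = 0
G(6) = mex{0,0,0} = 1
G(7) = mex{1,1,1} = 0
G(8) = mex{0,2,0} = 1
G(9) = mex{1,0,1,0} = 2
G_B(9) = 2.
Combined Grundy value = 1 ⊕ 2 = 3.

3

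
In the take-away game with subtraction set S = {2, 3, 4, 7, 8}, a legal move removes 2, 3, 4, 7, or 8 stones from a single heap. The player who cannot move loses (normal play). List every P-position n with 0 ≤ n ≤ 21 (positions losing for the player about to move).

G(0) = 0
G(1) = mex{} = 0
G(2) = mex{0} = 1
G(3) = mex{0,0} = 1
G(4) = mex{1,0,0} = 2
G(5) = mex{1,1,0} = 2
G(6) = mex{2,1,1} = 0
G(7) = mex{2,2,1,0} = 3
G(8) = mex{0,2,2,0,0} = 1
G(9) = mex{3,0,2,1,0} = 4
G(10) = mex{1,3,0,1,1} = 2
G(11) = mex{4,1,3,2,1} = 0
G(12) = mex{2,4,1,2,2} = 0
G(13) = mex{0,2,4,0,2} = 1
G(14) = mex{0,0,2,3,0} = 1
G(15) = mex{1,0,0,1,3} = 2
G(16) = mex{1,1,0,4,1} = 2
G(17) = mex{2,1,1,2,4} = 0
G(18) = mex{2,2,1,0,2} = 3
G(19) = mex{0,2,2,0,0} = 1
G(20) = mex{3,0,2,1,0} = 4
G(21) = mex{1,3,0,1,1} = 2
P-positions are exactly the n with G(n) = 0.

0, 1, 6, 11, 12, 17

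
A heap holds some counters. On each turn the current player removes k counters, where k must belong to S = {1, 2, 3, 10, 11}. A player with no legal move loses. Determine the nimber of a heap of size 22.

G(0) = 0
G(1) = mex{0} = 1
G(2) = mex{1,0} = 2
G(3) = mex{2,1,0} = 3
G(4) = mex{3,2,1} = 0
G(5) = mex{0,3,2} = 1
G(6) = mex{1,0,3} = 2
G(7) = mex{2,1,0} = 3
G(8) = mex{3,2,1} = 0
G(9) = mex{0,3,2} = 1
G(10) = mex{1,0,3,0} = 2
G(11) = mex{2,1,0,1,0} = 3
G(12) = mex{3,2,1,2,1} = 0
G(13) = mex{0,3,2,3,2} = 1
G(14) = mex{1,0,3,0,3} = 2
G(15) = mex{2,1,0,1,0} = 3
G(16) = mex{3,2,1,2,1} = 0
G(17) = mex{0,3,2,3,2} = 1
G(18) = mex{1,0,3,0,3} = 2
G(19) = mex{2,1,0,1,0} = 3
G(20) = mex{3,2,1,2,1} = 0
G(21) = mex{0,3,2,3,2} = 1
G(22) = mex{1,0,3,0,3} = 2

2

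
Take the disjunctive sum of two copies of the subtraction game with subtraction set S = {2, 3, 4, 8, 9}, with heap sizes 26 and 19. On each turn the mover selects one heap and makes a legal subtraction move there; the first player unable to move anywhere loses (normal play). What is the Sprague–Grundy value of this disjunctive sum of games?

1

All heaps use S = {2, 3, 4, 8, 9}:
G(0) = 0
G(1) = mex{} = 0
G(2) = mex{0} = 1
G(3) = mex{0,0} = 1
G(4) = mex{1,0,0} = 2
G(5) = mex{1,1,0} = 2
G(6) = mex{2,1,1} = 0
G(7) = mex{2,2,1} = 0
G(8) = mex{0,2,2,0} = 1
G(9) = mex{0,0,2,0,0} = 1
G(10) = mex{1,0,0,1,0} = 2
G(11) = mex{1,1,0,1,1} = 2
G(12) = mex{2,1,1,2,1} = 0
G(13) = mex{2,2,1,2,2} = 0
G(14) = mex{0,2,2,0,2} = 1
G(15) = mex{0,0,2,0,0} = 1
G(16) = mex{1,0,0,1,0} = 2
G(17) = mex{1,1,0,1,1} = 2
G(18) = mex{2,1,1,2,1} = 0
G(19) = mex{2,2,1,2,2} = 0
G(20) = mex{0,2,2,0,2} = 1
G(21) = mex{0,0,2,0,0} = 1
G(22) = mex{1,0,0,1,0} = 2
G(23) = mex{1,1,0,1,1} = 2
G(24) = mex{2,1,1,2,1} = 0
G(25) = mex{2,2,1,2,2} = 0
G(26) = mex{0,2,2,0,2} = 1
Heap A: G(26) = 1.
Heap B: G(19) = 0.
Combined Grundy value = 1 ⊕ 0 = 1.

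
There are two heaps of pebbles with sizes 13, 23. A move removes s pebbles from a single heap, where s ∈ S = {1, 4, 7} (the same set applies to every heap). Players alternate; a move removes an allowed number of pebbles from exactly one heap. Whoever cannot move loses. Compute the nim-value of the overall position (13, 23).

All heaps use S = {1, 4, 7}:
n :  0  1  2  3  4  5  6  7  8  9 10 11 12 13 14 15 16 17 18 19 20 21 22 23
G :  0  1  0  1  2  0  1  2  0  1  0  1  2  0  1  2  0  1  0  1  2  0  1  2
Heap A: G(13) = 0.
Heap B: G(23) = 2.
Combined Grundy value = 0 ⊕ 2 = 2.

2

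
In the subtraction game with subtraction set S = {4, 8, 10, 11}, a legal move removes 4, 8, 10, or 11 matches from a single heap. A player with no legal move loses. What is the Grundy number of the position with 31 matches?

G(0) = 0
G(1) = mex{} = 0
G(2) = mex{} = 0
G(3) = mex{} = 0
G(4) = mex{0} = 1
G(5) = mex{0} = 1
G(6) = mex{0} = 1
G(7) = mex{0} = 1
G(8) = mex{1,0} = 2
G(9) = mex{1,0} = 2
G(10) = mex{1,0,0} = 2
G(11) = mex{1,0,0,0} = 2
G(12) = mex{2,1,0,0} = 3
G(13) = mex{2,1,0,0} = 3
G(14) = mex{2,1,1,0} = 3
G(15) = mex{2,1,1,1} = 0
G(16) = mex{3,2,1,1} = 0
G(17) = mex{3,2,1,1} = 0
G(18) = mex{3,2,2,1} = 0
G(19) = mex{0,2,2,2} = 1
G(20) = mex{0,3,2,2} = 1
G(21) = mex{0,3,2,2} = 1
G(22) = mex{0,3,3,2} = 1
G(23) = mex{1,0,3,3} = 2
G(24) = mex{1,0,3,3} = 2
G(25) = mex{1,0,0,3} = 2
G(26) = mex{1,0,0,0} = 2
G(27) = mex{2,1,0,0} = 3
G(28) = mex{2,1,0,0} = 3
G(29) = mex{2,1,1,0} = 3
G(30) = mex{2,1,1,1} = 0
G(31) = mex{3,2,1,1} = 0

0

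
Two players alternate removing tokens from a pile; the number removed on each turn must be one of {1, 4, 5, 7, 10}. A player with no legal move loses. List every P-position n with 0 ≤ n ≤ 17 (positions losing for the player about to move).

0, 2, 8, 11, 14, 17

n :  0  1  2  3  4  5  6  7  8  9 10 11 12 13 14 15 16 17
G :  0  1  0  1  2  3  2  3  0  1  4  0  1  3  0  1  3  0
P-positions are exactly the n with G(n) = 0.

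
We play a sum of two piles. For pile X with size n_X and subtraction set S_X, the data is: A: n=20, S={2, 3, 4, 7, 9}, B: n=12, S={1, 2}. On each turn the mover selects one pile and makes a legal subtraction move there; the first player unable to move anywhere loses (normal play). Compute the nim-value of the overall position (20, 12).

4

Pile A, S = {2, 3, 4, 7, 9}:
n :  0  1  2  3  4  5  6  7  8  9 10 11 12 13 14 15 16 17 18 19 20
G :  0  0  1  1  2  2  0  3  1  4  2  0  0  1  1  2  2  0  3  1  4
G_A(20) = 4.
Pile B, S = {1, 2}:
G(0) = 0
G(1) = mex{0} = 1
G(2) = mex{1,0} = 2
G(3) = mex{2,1} = 0
G(4) = mex{0,2} = 1
G(5) = mex{1,0} = 2
G(6) = mex{2,1} = 0
G(7) = mex{0,2} = 1
G(8) = mex{1,0} = 2
G(9) = mex{2,1} = 0
G(10) = mex{0,2} = 1
G(11) = mex{1,0} = 2
G(12) = mex{2,1} = 0
G_B(12) = 0.
Combined Grundy value = 4 ⊕ 0 = 4.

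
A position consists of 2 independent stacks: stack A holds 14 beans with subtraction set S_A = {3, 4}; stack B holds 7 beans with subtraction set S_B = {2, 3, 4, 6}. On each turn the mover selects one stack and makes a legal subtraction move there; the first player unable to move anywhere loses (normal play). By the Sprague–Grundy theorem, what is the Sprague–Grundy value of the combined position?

Stack A, S = {3, 4}:
G(0) = 0
G(1) = mex{} = 0
G(2) = mex{} = 0
G(3) = mex{0} = 1
G(4) = mex{0,0} = 1
G(5) = mex{0,0} = 1
G(6) = mex{1,0} = 2
G(7) = mex{1,1} = 0
G(8) = mex{1,1} = 0
G(9) = mex{2,1} = 0
G(10) = mex{0,2} = 1
G(11) = mex{0,0} = 1
G(12) = mex{0,0} = 1
G(13) = mex{1,0} = 2
G(14) = mex{1,1} = 0
G_A(14) = 0.
Stack B, S = {2, 3, 4, 6}:
n : 0 1 2 3 4 5 6 7
G : 0 0 1 1 2 2 3 3
G_B(7) = 3.
Combined Grundy value = 0 ⊕ 3 = 3.

3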